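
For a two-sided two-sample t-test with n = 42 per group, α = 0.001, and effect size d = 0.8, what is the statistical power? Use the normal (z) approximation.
Power ≈ 0.65

Power calculation (two-sample t-test, normal approximation):
z_β = d · √(n/2) - z_{α/2}
z_β = 0.8 · √(42/2) - 3.291
z_β = 0.8 · 4.583 - 3.291
z_β = 0.376

Power = Φ(z_β) = Φ(0.376) ≈ 0.646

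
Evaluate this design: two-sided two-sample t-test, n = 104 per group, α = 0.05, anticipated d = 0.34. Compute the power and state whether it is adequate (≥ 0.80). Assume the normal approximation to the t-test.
Power ≈ 0.69; the study is underpowered (power < 0.80)

Power calculation (two-sample t-test, normal approximation):
z_β = d · √(n/2) - z_{α/2}
z_β = 0.34 · √(104/2) - 1.960
z_β = 0.34 · 7.211 - 1.960
z_β = 0.492

Power = Φ(z_β) = Φ(0.492) ≈ 0.689

Effect size d = 0.34 is small by Cohen's convention (0.2/0.5/0.8).

Threshold: power ≥ 0.80 is conventionally adequate.
Power ≈ 0.69 → the study is underpowered (power < 0.80).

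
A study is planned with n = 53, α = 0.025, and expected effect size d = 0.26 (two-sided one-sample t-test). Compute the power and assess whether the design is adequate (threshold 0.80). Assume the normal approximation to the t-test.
Power ≈ 0.36; the study is underpowered (power < 0.80)

Power calculation (one-sample t-test, normal approximation):
z_β = d · √n - z_{α/2}
z_β = 0.26 · √53 - 2.241
z_β = 0.26 · 7.280 - 2.241
z_β = -0.349

Power = Φ(z_β) = Φ(-0.349) ≈ 0.364

Effect size d = 0.26 is small by Cohen's convention (0.2/0.5/0.8).

Threshold: power ≥ 0.80 is conventionally adequate.
Power ≈ 0.36 → the study is underpowered (power < 0.80).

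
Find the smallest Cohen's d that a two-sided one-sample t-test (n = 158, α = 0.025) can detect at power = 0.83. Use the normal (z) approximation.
d ≈ 0.25

Minimum detectable effect (one-sample t-test, normal approximation):
d = (z_{α/2} + z_β) / √n
d = (2.241 + 0.954) / √158
d = 3.196 / 12.570
d ≈ 0.25

By Cohen's convention (0.2 small / 0.5 medium / 0.8 large): small effect.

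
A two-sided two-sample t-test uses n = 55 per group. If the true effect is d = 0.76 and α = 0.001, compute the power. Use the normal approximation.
Power ≈ 0.76

Power calculation (two-sample t-test, normal approximation):
z_β = d · √(n/2) - z_{α/2}
z_β = 0.76 · √(55/2) - 3.291
z_β = 0.76 · 5.244 - 3.291
z_β = 0.695

Power = Φ(z_β) = Φ(0.695) ≈ 0.756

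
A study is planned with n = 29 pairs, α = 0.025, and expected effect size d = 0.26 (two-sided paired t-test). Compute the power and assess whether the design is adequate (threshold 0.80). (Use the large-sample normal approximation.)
Power ≈ 0.20; the study is underpowered (power < 0.80)

Power calculation (paired t-test, normal approximation):
z_β = d · √n - z_{α/2}
z_β = 0.26 · √29 - 2.241
z_β = 0.26 · 5.385 - 2.241
z_β = -0.841

Power = Φ(z_β) = Φ(-0.841) ≈ 0.200

Effect size d = 0.26 is small by Cohen's convention (0.2/0.5/0.8).

Threshold: power ≥ 0.80 is conventionally adequate.
Power ≈ 0.20 → the study is underpowered (power < 0.80).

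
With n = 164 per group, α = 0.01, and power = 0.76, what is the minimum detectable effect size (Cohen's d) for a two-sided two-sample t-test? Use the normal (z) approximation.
d ≈ 0.36

Minimum detectable effect (two-sample t-test, normal approximation):
d = (z_{α/2} + z_β) / √(n/2)
d = (2.576 + 0.706) / √(164/2)
d = 3.282 / 9.055
d ≈ 0.36

By Cohen's convention (0.2 small / 0.5 medium / 0.8 large): small effect.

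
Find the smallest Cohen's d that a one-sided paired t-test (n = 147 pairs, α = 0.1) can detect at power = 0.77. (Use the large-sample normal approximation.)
d ≈ 0.17

Minimum detectable effect (paired t-test, normal approximation):
d = (z_α + z_β) / √n
d = (1.282 + 0.739) / √147
d = 2.020 / 12.124
d ≈ 0.17

By Cohen's convention (0.2 small / 0.5 medium / 0.8 large): very small effect.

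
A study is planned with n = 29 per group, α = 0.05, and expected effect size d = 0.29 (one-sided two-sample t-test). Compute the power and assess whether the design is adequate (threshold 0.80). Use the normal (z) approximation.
Power ≈ 0.29; the study is underpowered (power < 0.80)

Power calculation (two-sample t-test, normal approximation):
z_β = d · √(n/2) - z_α
z_β = 0.29 · √(29/2) - 1.645
z_β = 0.29 · 3.808 - 1.645
z_β = -0.541

Power = Φ(z_β) = Φ(-0.541) ≈ 0.294

Effect size d = 0.29 is small by Cohen's convention (0.2/0.5/0.8).

Threshold: power ≥ 0.80 is conventionally adequate.
Power ≈ 0.29 → the study is underpowered (power < 0.80).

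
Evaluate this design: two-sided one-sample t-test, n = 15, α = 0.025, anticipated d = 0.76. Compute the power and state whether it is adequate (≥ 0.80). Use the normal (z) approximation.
Power ≈ 0.76; the study is underpowered (power < 0.80)

Power calculation (one-sample t-test, normal approximation):
z_β = d · √n - z_{α/2}
z_β = 0.76 · √15 - 2.241
z_β = 0.76 · 3.873 - 2.241
z_β = 0.702

Power = Φ(z_β) = Φ(0.702) ≈ 0.759

Effect size d = 0.76 is medium by Cohen's convention (0.2/0.5/0.8).

Threshold: power ≥ 0.80 is conventionally adequate.
Power ≈ 0.76 → the study is underpowered (power < 0.80).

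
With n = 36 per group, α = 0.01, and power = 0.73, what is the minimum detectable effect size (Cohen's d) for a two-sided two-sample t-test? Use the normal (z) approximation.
d ≈ 0.75

Minimum detectable effect (two-sample t-test, normal approximation):
d = (z_{α/2} + z_β) / √(n/2)
d = (2.576 + 0.613) / √(36/2)
d = 3.189 / 4.243
d ≈ 0.75

By Cohen's convention (0.2 small / 0.5 medium / 0.8 large): medium effect.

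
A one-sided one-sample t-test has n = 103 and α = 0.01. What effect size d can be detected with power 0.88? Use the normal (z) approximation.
d ≈ 0.34

Minimum detectable effect (one-sample t-test, normal approximation):
d = (z_α + z_β) / √n
d = (2.326 + 1.175) / √103
d = 3.501 / 10.149
d ≈ 0.34

By Cohen's convention (0.2 small / 0.5 medium / 0.8 large): small effect.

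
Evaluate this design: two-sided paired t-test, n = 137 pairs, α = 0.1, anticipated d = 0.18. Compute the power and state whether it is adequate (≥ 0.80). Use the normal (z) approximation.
Power ≈ 0.68; the study is underpowered (power < 0.80)

Power calculation (paired t-test, normal approximation):
z_β = d · √n - z_{α/2}
z_β = 0.18 · √137 - 1.645
z_β = 0.18 · 11.705 - 1.645
z_β = 0.462

Power = Φ(z_β) = Φ(0.462) ≈ 0.678

Effect size d = 0.18 is very small by Cohen's convention (0.2/0.5/0.8).

Threshold: power ≥ 0.80 is conventionally adequate.
Power ≈ 0.68 → the study is underpowered (power < 0.80).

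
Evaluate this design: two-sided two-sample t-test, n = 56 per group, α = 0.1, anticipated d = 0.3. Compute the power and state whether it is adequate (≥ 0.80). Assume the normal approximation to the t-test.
Power ≈ 0.48; the study is underpowered (power < 0.80)

Power calculation (two-sample t-test, normal approximation):
z_β = d · √(n/2) - z_{α/2}
z_β = 0.3 · √(56/2) - 1.645
z_β = 0.3 · 5.292 - 1.645
z_β = -0.057

Power = Φ(z_β) = Φ(-0.057) ≈ 0.477

Effect size d = 0.3 is small by Cohen's convention (0.2/0.5/0.8).

Threshold: power ≥ 0.80 is conventionally adequate.
Power ≈ 0.48 → the study is underpowered (power < 0.80).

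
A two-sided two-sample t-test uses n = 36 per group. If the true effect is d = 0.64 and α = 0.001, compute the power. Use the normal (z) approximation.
Power ≈ 0.28

Power calculation (two-sample t-test, normal approximation):
z_β = d · √(n/2) - z_{α/2}
z_β = 0.64 · √(36/2) - 3.291
z_β = 0.64 · 4.243 - 3.291
z_β = -0.575

Power = Φ(z_β) = Φ(-0.575) ≈ 0.283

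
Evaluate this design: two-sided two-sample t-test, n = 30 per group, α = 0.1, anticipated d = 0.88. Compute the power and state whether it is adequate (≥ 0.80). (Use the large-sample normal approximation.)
Power ≈ 0.96; the study is adequately powered (power ≥ 0.80)

Power calculation (two-sample t-test, normal approximation):
z_β = d · √(n/2) - z_{α/2}
z_β = 0.88 · √(30/2) - 1.645
z_β = 0.88 · 3.873 - 1.645
z_β = 1.763

Power = Φ(z_β) = Φ(1.763) ≈ 0.961

Effect size d = 0.88 is large by Cohen's convention (0.2/0.5/0.8).

Threshold: power ≥ 0.80 is conventionally adequate.
Power ≈ 0.96 → the study is adequately powered (power ≥ 0.80).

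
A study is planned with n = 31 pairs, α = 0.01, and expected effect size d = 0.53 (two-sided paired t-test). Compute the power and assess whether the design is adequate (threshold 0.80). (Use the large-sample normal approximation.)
Power ≈ 0.65; the study is underpowered (power < 0.80)

Power calculation (paired t-test, normal approximation):
z_β = d · √n - z_{α/2}
z_β = 0.53 · √31 - 2.576
z_β = 0.53 · 5.568 - 2.576
z_β = 0.375

Power = Φ(z_β) = Φ(0.375) ≈ 0.646

Effect size d = 0.53 is medium by Cohen's convention (0.2/0.5/0.8).

Threshold: power ≥ 0.80 is conventionally adequate.
Power ≈ 0.65 → the study is underpowered (power < 0.80).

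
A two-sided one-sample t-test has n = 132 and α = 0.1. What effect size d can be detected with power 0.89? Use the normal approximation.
d ≈ 0.25

Minimum detectable effect (one-sample t-test, normal approximation):
d = (z_{α/2} + z_β) / √n
d = (1.645 + 1.227) / √132
d = 2.871 / 11.489
d ≈ 0.25

By Cohen's convention (0.2 small / 0.5 medium / 0.8 large): small effect.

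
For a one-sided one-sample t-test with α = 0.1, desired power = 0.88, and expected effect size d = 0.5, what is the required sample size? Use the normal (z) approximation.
n = 25

Sample size formula (one-sample t-test, normal approximation):
n = ((z_α + z_β) / d)²

z_α = 1.282 (for α = 0.1, one-sided)
z_β = 1.175 (for power = 0.88)
d = 0.5

n = ((1.282 + 1.175) / 0.5)²
n = (4.914)²
n ≈ 24.15
Round up to the next whole number: n = 25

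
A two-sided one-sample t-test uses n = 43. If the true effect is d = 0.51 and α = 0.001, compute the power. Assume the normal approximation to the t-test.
Power ≈ 0.52

Power calculation (one-sample t-test, normal approximation):
z_β = d · √n - z_{α/2}
z_β = 0.51 · √43 - 3.291
z_β = 0.51 · 6.557 - 3.291
z_β = 0.054

Power = Φ(z_β) = Φ(0.054) ≈ 0.521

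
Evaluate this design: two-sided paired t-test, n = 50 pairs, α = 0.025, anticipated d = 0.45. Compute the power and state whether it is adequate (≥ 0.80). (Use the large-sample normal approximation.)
Power ≈ 0.83; the study is adequately powered (power ≥ 0.80)

Power calculation (paired t-test, normal approximation):
z_β = d · √n - z_{α/2}
z_β = 0.45 · √50 - 2.241
z_β = 0.45 · 7.071 - 2.241
z_β = 0.941

Power = Φ(z_β) = Φ(0.941) ≈ 0.827

Effect size d = 0.45 is small by Cohen's convention (0.2/0.5/0.8).

Threshold: power ≥ 0.80 is conventionally adequate.
Power ≈ 0.83 → the study is adequately powered (power ≥ 0.80).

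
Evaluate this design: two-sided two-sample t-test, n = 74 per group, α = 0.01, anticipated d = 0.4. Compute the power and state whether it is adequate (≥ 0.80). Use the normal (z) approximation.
Power ≈ 0.44; the study is underpowered (power < 0.80)

Power calculation (two-sample t-test, normal approximation):
z_β = d · √(n/2) - z_{α/2}
z_β = 0.4 · √(74/2) - 2.576
z_β = 0.4 · 6.083 - 2.576
z_β = -0.143

Power = Φ(z_β) = Φ(-0.143) ≈ 0.443

Effect size d = 0.4 is small by Cohen's convention (0.2/0.5/0.8).

Threshold: power ≥ 0.80 is conventionally adequate.
Power ≈ 0.44 → the study is underpowered (power < 0.80).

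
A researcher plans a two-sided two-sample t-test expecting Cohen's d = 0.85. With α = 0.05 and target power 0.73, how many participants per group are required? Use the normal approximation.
n = 19 per group

Sample size formula (two-sample t-test, normal approximation):
n = 2 · ((z_{α/2} + z_β) / d)²

z_{α/2} = 1.960 (for α = 0.05, two-sided)
z_β = 0.613 (for power = 0.73)
d = 0.85

n = 2 · ((1.960 + 0.613) / 0.85)²
n = 2 · (3.027)²
n ≈ 18.33
Round up to the next whole number: n = 19 per group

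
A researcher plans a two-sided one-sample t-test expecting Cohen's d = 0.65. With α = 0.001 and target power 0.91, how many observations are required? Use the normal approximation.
n = 51

Sample size formula (one-sample t-test, normal approximation):
n = ((z_{α/2} + z_β) / d)²

z_{α/2} = 3.291 (for α = 0.001, two-sided)
z_β = 1.341 (for power = 0.91)
d = 0.65

n = ((3.291 + 1.341) / 0.65)²
n = (7.126)²
n ≈ 50.78
Round up to the next whole number: n = 51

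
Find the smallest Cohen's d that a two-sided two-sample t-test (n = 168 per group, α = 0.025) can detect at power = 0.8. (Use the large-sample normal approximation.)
d ≈ 0.34

Minimum detectable effect (two-sample t-test, normal approximation):
d = (z_{α/2} + z_β) / √(n/2)
d = (2.241 + 0.842) / √(168/2)
d = 3.083 / 9.165
d ≈ 0.34

By Cohen's convention (0.2 small / 0.5 medium / 0.8 large): small effect.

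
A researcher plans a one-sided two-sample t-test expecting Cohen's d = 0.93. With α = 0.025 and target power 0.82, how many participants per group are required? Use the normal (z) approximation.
n = 20 per group

Sample size formula (two-sample t-test, normal approximation):
n = 2 · ((z_α + z_β) / d)²

z_α = 1.960 (for α = 0.025, one-sided)
z_β = 0.915 (for power = 0.82)
d = 0.93

n = 2 · ((1.960 + 0.915) / 0.93)²
n = 2 · (3.091)²
n ≈ 19.11
Round up to the next whole number: n = 20 per group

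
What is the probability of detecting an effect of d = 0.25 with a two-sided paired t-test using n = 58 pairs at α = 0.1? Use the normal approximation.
Power ≈ 0.60

Power calculation (paired t-test, normal approximation):
z_β = d · √n - z_{α/2}
z_β = 0.25 · √58 - 1.645
z_β = 0.25 · 7.616 - 1.645
z_β = 0.259

Power = Φ(z_β) = Φ(0.259) ≈ 0.602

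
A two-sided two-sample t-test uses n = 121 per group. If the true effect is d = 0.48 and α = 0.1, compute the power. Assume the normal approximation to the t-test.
Power ≈ 0.98

Power calculation (two-sample t-test, normal approximation):
z_β = d · √(n/2) - z_{α/2}
z_β = 0.48 · √(121/2) - 1.645
z_β = 0.48 · 7.778 - 1.645
z_β = 2.089

Power = Φ(z_β) = Φ(2.089) ≈ 0.982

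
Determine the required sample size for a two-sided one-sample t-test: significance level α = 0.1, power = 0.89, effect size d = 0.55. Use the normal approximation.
n = 28

Sample size formula (one-sample t-test, normal approximation):
n = ((z_{α/2} + z_β) / d)²

z_{α/2} = 1.645 (for α = 0.1, two-sided)
z_β = 1.227 (for power = 0.89)
d = 0.55

n = ((1.645 + 1.227) / 0.55)²
n = (5.222)²
n ≈ 27.27
Round up to the next whole number: n = 28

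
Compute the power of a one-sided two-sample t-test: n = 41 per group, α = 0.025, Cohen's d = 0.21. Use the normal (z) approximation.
Power ≈ 0.16

Power calculation (two-sample t-test, normal approximation):
z_β = d · √(n/2) - z_α
z_β = 0.21 · √(41/2) - 1.960
z_β = 0.21 · 4.528 - 1.960
z_β = -1.009

Power = Φ(z_β) = Φ(-1.009) ≈ 0.156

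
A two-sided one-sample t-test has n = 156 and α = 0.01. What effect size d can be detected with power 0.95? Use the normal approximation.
d ≈ 0.34

Minimum detectable effect (one-sample t-test, normal approximation):
d = (z_{α/2} + z_β) / √n
d = (2.576 + 1.645) / √156
d = 4.221 / 12.490
d ≈ 0.34

By Cohen's convention (0.2 small / 0.5 medium / 0.8 large): small effect.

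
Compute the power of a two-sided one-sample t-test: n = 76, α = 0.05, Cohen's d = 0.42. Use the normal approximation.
Power ≈ 0.96

Power calculation (one-sample t-test, normal approximation):
z_β = d · √n - z_{α/2}
z_β = 0.42 · √76 - 1.960
z_β = 0.42 · 8.718 - 1.960
z_β = 1.702

Power = Φ(z_β) = Φ(1.702) ≈ 0.956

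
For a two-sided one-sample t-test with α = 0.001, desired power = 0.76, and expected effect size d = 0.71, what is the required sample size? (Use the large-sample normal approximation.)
n = 32

Sample size formula (one-sample t-test, normal approximation):
n = ((z_{α/2} + z_β) / d)²

z_{α/2} = 3.291 (for α = 0.001, two-sided)
z_β = 0.706 (for power = 0.76)
d = 0.71

n = ((3.291 + 0.706) / 0.71)²
n = (5.630)²
n ≈ 31.70
Round up to the next whole number: n = 32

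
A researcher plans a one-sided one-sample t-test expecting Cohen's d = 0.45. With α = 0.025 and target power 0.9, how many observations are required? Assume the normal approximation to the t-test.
n = 52

Sample size formula (one-sample t-test, normal approximation):
n = ((z_α + z_β) / d)²

z_α = 1.960 (for α = 0.025, one-sided)
z_β = 1.282 (for power = 0.9)
d = 0.45

n = ((1.960 + 1.282) / 0.45)²
n = (7.204)²
n ≈ 51.90
Round up to the next whole number: n = 52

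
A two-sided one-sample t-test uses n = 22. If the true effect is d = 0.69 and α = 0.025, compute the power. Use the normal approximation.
Power ≈ 0.84

Power calculation (one-sample t-test, normal approximation):
z_β = d · √n - z_{α/2}
z_β = 0.69 · √22 - 2.241
z_β = 0.69 · 4.690 - 2.241
z_β = 0.995

Power = Φ(z_β) = Φ(0.995) ≈ 0.840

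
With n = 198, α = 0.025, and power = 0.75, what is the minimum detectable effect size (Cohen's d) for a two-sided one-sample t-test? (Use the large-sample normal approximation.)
d ≈ 0.21

Minimum detectable effect (one-sample t-test, normal approximation):
d = (z_{α/2} + z_β) / √n
d = (2.241 + 0.674) / √198
d = 2.916 / 14.071
d ≈ 0.21

By Cohen's convention (0.2 small / 0.5 medium / 0.8 large): small effect.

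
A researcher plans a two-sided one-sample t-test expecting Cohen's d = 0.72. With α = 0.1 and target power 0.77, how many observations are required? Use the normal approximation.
n = 11

Sample size formula (one-sample t-test, normal approximation):
n = ((z_{α/2} + z_β) / d)²

z_{α/2} = 1.645 (for α = 0.1, two-sided)
z_β = 0.739 (for power = 0.77)
d = 0.72

n = ((1.645 + 0.739) / 0.72)²
n = (3.311)²
n ≈ 10.96
Round up to the next whole number: n = 11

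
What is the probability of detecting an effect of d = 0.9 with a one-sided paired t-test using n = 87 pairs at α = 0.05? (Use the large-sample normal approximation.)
Power ≈ 1.00

Power calculation (paired t-test, normal approximation):
z_β = d · √n - z_α
z_β = 0.9 · √87 - 1.645
z_β = 0.9 · 9.327 - 1.645
z_β = 6.750

Power = Φ(z_β) = Φ(6.750) ≈ 1.000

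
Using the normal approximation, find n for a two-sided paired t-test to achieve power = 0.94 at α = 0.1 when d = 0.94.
n = 12 pairs

Sample size formula (paired t-test, normal approximation):
n = ((z_{α/2} + z_β) / d)²

z_{α/2} = 1.645 (for α = 0.1, two-sided)
z_β = 1.555 (for power = 0.94)
d = 0.94

n = ((1.645 + 1.555) / 0.94)²
n = (3.404)²
n ≈ 11.59
Round up to the next whole number: n = 12 pairs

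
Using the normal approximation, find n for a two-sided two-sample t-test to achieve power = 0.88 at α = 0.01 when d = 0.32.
n = 275 per group

Sample size formula (two-sample t-test, normal approximation):
n = 2 · ((z_{α/2} + z_β) / d)²

z_{α/2} = 2.576 (for α = 0.01, two-sided)
z_β = 1.175 (for power = 0.88)
d = 0.32

n = 2 · ((2.576 + 1.175) / 0.32)²
n = 2 · (11.722)²
n ≈ 274.81
Round up to the next whole number: n = 275 per group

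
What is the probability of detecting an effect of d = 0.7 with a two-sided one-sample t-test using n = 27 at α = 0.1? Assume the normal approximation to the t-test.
Power ≈ 0.98

Power calculation (one-sample t-test, normal approximation):
z_β = d · √n - z_{α/2}
z_β = 0.7 · √27 - 1.645
z_β = 0.7 · 5.196 - 1.645
z_β = 1.992

Power = Φ(z_β) = Φ(1.992) ≈ 0.977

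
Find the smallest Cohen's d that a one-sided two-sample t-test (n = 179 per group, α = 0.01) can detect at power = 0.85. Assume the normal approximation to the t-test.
d ≈ 0.36

Minimum detectable effect (two-sample t-test, normal approximation):
d = (z_α + z_β) / √(n/2)
d = (2.326 + 1.036) / √(179/2)
d = 3.363 / 9.460
d ≈ 0.36

By Cohen's convention (0.2 small / 0.5 medium / 0.8 large): small effect.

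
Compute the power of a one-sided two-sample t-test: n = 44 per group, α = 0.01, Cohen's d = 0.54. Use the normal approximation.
Power ≈ 0.58

Power calculation (two-sample t-test, normal approximation):
z_β = d · √(n/2) - z_α
z_β = 0.54 · √(44/2) - 2.326
z_β = 0.54 · 4.690 - 2.326
z_β = 0.206

Power = Φ(z_β) = Φ(0.206) ≈ 0.582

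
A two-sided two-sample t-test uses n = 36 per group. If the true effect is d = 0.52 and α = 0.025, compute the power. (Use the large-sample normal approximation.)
Power ≈ 0.49

Power calculation (two-sample t-test, normal approximation):
z_β = d · √(n/2) - z_{α/2}
z_β = 0.52 · √(36/2) - 2.241
z_β = 0.52 · 4.243 - 2.241
z_β = -0.035

Power = Φ(z_β) = Φ(-0.035) ≈ 0.486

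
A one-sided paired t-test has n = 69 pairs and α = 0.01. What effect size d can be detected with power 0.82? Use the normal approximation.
d ≈ 0.39

Minimum detectable effect (paired t-test, normal approximation):
d = (z_α + z_β) / √n
d = (2.326 + 0.915) / √69
d = 3.242 / 8.307
d ≈ 0.39

By Cohen's convention (0.2 small / 0.5 medium / 0.8 large): small effect.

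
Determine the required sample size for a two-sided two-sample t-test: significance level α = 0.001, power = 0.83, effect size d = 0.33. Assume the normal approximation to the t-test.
n = 331 per group

Sample size formula (two-sample t-test, normal approximation):
n = 2 · ((z_{α/2} + z_β) / d)²

z_{α/2} = 3.291 (for α = 0.001, two-sided)
z_β = 0.954 (for power = 0.83)
d = 0.33

n = 2 · ((3.291 + 0.954) / 0.33)²
n = 2 · (12.864)²
n ≈ 330.96
Round up to the next whole number: n = 331 per group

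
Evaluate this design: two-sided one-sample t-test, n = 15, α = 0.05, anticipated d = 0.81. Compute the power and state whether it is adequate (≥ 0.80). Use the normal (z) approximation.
Power ≈ 0.88; the study is adequately powered (power ≥ 0.80)

Power calculation (one-sample t-test, normal approximation):
z_β = d · √n - z_{α/2}
z_β = 0.81 · √15 - 1.960
z_β = 0.81 · 3.873 - 1.960
z_β = 1.177

Power = Φ(z_β) = Φ(1.177) ≈ 0.880

Effect size d = 0.81 is large by Cohen's convention (0.2/0.5/0.8).

Threshold: power ≥ 0.80 is conventionally adequate.
Power ≈ 0.88 → the study is adequately powered (power ≥ 0.80).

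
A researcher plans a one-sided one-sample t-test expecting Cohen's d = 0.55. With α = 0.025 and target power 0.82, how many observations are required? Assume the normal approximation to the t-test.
n = 28

Sample size formula (one-sample t-test, normal approximation):
n = ((z_α + z_β) / d)²

z_α = 1.960 (for α = 0.025, one-sided)
z_β = 0.915 (for power = 0.82)
d = 0.55

n = ((1.960 + 0.915) / 0.55)²
n = (5.227)²
n ≈ 27.32
Round up to the next whole number: n = 28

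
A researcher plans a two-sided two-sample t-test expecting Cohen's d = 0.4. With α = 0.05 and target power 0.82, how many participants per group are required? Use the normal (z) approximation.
n = 104 per group

Sample size formula (two-sample t-test, normal approximation):
n = 2 · ((z_{α/2} + z_β) / d)²

z_{α/2} = 1.960 (for α = 0.05, two-sided)
z_β = 0.915 (for power = 0.82)
d = 0.4

n = 2 · ((1.960 + 0.915) / 0.4)²
n = 2 · (7.188)²
n ≈ 103.33
Round up to the next whole number: n = 104 per group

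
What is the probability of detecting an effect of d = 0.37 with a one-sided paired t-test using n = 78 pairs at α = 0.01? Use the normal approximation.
Power ≈ 0.83

Power calculation (paired t-test, normal approximation):
z_β = d · √n - z_α
z_β = 0.37 · √78 - 2.326
z_β = 0.37 · 8.832 - 2.326
z_β = 0.941

Power = Φ(z_β) = Φ(0.941) ≈ 0.827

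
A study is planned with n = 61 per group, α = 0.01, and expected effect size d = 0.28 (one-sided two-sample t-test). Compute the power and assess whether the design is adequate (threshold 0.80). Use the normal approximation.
Power ≈ 0.22; the study is underpowered (power < 0.80)

Power calculation (two-sample t-test, normal approximation):
z_β = d · √(n/2) - z_α
z_β = 0.28 · √(61/2) - 2.326
z_β = 0.28 · 5.523 - 2.326
z_β = -0.780

Power = Φ(z_β) = Φ(-0.780) ≈ 0.218

Effect size d = 0.28 is small by Cohen's convention (0.2/0.5/0.8).

Threshold: power ≥ 0.80 is conventionally adequate.
Power ≈ 0.22 → the study is underpowered (power < 0.80).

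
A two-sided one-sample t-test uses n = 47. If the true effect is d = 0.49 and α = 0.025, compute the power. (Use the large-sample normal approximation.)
Power ≈ 0.87

Power calculation (one-sample t-test, normal approximation):
z_β = d · √n - z_{α/2}
z_β = 0.49 · √47 - 2.241
z_β = 0.49 · 6.856 - 2.241
z_β = 1.118

Power = Φ(z_β) = Φ(1.118) ≈ 0.868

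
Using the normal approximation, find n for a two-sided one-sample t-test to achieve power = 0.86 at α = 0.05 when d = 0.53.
n = 33

Sample size formula (one-sample t-test, normal approximation):
n = ((z_{α/2} + z_β) / d)²

z_{α/2} = 1.960 (for α = 0.05, two-sided)
z_β = 1.080 (for power = 0.86)
d = 0.53

n = ((1.960 + 1.080) / 0.53)²
n = (5.736)²
n ≈ 32.90
Round up to the next whole number: n = 33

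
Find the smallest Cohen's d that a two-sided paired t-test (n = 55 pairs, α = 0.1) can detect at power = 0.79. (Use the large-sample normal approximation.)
d ≈ 0.33

Minimum detectable effect (paired t-test, normal approximation):
d = (z_{α/2} + z_β) / √n
d = (1.645 + 0.806) / √55
d = 2.451 / 7.416
d ≈ 0.33

By Cohen's convention (0.2 small / 0.5 medium / 0.8 large): small effect.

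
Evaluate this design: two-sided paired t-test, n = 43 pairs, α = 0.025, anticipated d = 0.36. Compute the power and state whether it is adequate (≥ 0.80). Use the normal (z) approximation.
Power ≈ 0.55; the study is underpowered (power < 0.80)

Power calculation (paired t-test, normal approximation):
z_β = d · √n - z_{α/2}
z_β = 0.36 · √43 - 2.241
z_β = 0.36 · 6.557 - 2.241
z_β = 0.119

Power = Φ(z_β) = Φ(0.119) ≈ 0.547

Effect size d = 0.36 is small by Cohen's convention (0.2/0.5/0.8).

Threshold: power ≥ 0.80 is conventionally adequate.
Power ≈ 0.55 → the study is underpowered (power < 0.80).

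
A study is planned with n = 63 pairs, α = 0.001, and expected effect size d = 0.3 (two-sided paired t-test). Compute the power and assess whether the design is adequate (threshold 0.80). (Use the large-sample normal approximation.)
Power ≈ 0.18; the study is underpowered (power < 0.80)

Power calculation (paired t-test, normal approximation):
z_β = d · √n - z_{α/2}
z_β = 0.3 · √63 - 3.291
z_β = 0.3 · 7.937 - 3.291
z_β = -0.909

Power = Φ(z_β) = Φ(-0.909) ≈ 0.182

Effect size d = 0.3 is small by Cohen's convention (0.2/0.5/0.8).

Threshold: power ≥ 0.80 is conventionally adequate.
Power ≈ 0.18 → the study is underpowered (power < 0.80).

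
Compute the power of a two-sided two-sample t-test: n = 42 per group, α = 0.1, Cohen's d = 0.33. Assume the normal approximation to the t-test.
Power ≈ 0.45

Power calculation (two-sample t-test, normal approximation):
z_β = d · √(n/2) - z_{α/2}
z_β = 0.33 · √(42/2) - 1.645
z_β = 0.33 · 4.583 - 1.645
z_β = -0.133

Power = Φ(z_β) = Φ(-0.133) ≈ 0.447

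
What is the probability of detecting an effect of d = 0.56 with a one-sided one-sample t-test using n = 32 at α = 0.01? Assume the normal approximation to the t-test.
Power ≈ 0.80

Power calculation (one-sample t-test, normal approximation):
z_β = d · √n - z_α
z_β = 0.56 · √32 - 2.326
z_β = 0.56 · 5.657 - 2.326
z_β = 0.841

Power = Φ(z_β) = Φ(0.841) ≈ 0.800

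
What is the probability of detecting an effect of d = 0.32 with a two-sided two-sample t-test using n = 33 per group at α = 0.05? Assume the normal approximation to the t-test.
Power ≈ 0.25

Power calculation (two-sample t-test, normal approximation):
z_β = d · √(n/2) - z_{α/2}
z_β = 0.32 · √(33/2) - 1.960
z_β = 0.32 · 4.062 - 1.960
z_β = -0.660

Power = Φ(z_β) = Φ(-0.660) ≈ 0.255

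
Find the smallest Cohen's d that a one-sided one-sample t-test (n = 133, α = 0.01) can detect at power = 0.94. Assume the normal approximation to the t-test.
d ≈ 0.34

Minimum detectable effect (one-sample t-test, normal approximation):
d = (z_α + z_β) / √n
d = (2.326 + 1.555) / √133
d = 3.881 / 11.533
d ≈ 0.34

By Cohen's convention (0.2 small / 0.5 medium / 0.8 large): small effect.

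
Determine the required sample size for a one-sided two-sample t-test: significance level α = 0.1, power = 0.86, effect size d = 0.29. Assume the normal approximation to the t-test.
n = 133 per group

Sample size formula (two-sample t-test, normal approximation):
n = 2 · ((z_α + z_β) / d)²

z_α = 1.282 (for α = 0.1, one-sided)
z_β = 1.080 (for power = 0.86)
d = 0.29

n = 2 · ((1.282 + 1.080) / 0.29)²
n = 2 · (8.145)²
n ≈ 132.68
Round up to the next whole number: n = 133 per group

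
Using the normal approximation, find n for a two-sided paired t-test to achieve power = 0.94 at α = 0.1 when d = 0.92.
n = 13 pairs

Sample size formula (paired t-test, normal approximation):
n = ((z_{α/2} + z_β) / d)²

z_{α/2} = 1.645 (for α = 0.1, two-sided)
z_β = 1.555 (for power = 0.94)
d = 0.92

n = ((1.645 + 1.555) / 0.92)²
n = (3.478)²
n ≈ 12.10
Round up to the next whole number: n = 13 pairs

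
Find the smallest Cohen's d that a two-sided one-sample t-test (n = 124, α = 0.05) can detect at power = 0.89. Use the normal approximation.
d ≈ 0.29

Minimum detectable effect (one-sample t-test, normal approximation):
d = (z_{α/2} + z_β) / √n
d = (1.960 + 1.227) / √124
d = 3.186 / 11.136
d ≈ 0.29

By Cohen's convention (0.2 small / 0.5 medium / 0.8 large): small effect.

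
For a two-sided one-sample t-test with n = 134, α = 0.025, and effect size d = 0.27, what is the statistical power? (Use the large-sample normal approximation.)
Power ≈ 0.81

Power calculation (one-sample t-test, normal approximation):
z_β = d · √n - z_{α/2}
z_β = 0.27 · √134 - 2.241
z_β = 0.27 · 11.576 - 2.241
z_β = 0.884

Power = Φ(z_β) = Φ(0.884) ≈ 0.812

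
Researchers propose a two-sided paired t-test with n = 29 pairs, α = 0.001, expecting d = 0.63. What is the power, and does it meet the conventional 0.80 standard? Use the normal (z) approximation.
Power ≈ 0.54; the study is underpowered (power < 0.80)

Power calculation (paired t-test, normal approximation):
z_β = d · √n - z_{α/2}
z_β = 0.63 · √29 - 3.291
z_β = 0.63 · 5.385 - 3.291
z_β = 0.102

Power = Φ(z_β) = Φ(0.102) ≈ 0.541

Effect size d = 0.63 is medium by Cohen's convention (0.2/0.5/0.8).

Threshold: power ≥ 0.80 is conventionally adequate.
Power ≈ 0.54 → the study is underpowered (power < 0.80).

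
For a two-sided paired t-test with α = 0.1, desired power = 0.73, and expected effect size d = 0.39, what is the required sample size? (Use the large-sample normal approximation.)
n = 34 pairs

Sample size formula (paired t-test, normal approximation):
n = ((z_{α/2} + z_β) / d)²

z_{α/2} = 1.645 (for α = 0.1, two-sided)
z_β = 0.613 (for power = 0.73)
d = 0.39

n = ((1.645 + 0.613) / 0.39)²
n = (5.790)²
n ≈ 33.52
Round up to the next whole number: n = 34 pairs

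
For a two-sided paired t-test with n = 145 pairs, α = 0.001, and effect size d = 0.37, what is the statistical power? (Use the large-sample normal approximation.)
Power ≈ 0.88

Power calculation (paired t-test, normal approximation):
z_β = d · √n - z_{α/2}
z_β = 0.37 · √145 - 3.291
z_β = 0.37 · 12.042 - 3.291
z_β = 1.165

Power = Φ(z_β) = Φ(1.165) ≈ 0.878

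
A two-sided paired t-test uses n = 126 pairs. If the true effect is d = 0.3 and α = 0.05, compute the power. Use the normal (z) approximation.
Power ≈ 0.92

Power calculation (paired t-test, normal approximation):
z_β = d · √n - z_{α/2}
z_β = 0.3 · √126 - 1.960
z_β = 0.3 · 11.225 - 1.960
z_β = 1.408

Power = Φ(z_β) = Φ(1.408) ≈ 0.920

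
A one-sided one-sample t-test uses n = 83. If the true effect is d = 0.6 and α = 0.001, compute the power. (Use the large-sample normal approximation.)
Power ≈ 0.99

Power calculation (one-sample t-test, normal approximation):
z_β = d · √n - z_α
z_β = 0.6 · √83 - 3.090
z_β = 0.6 · 9.110 - 3.090
z_β = 2.376

Power = Φ(z_β) = Φ(2.376) ≈ 0.991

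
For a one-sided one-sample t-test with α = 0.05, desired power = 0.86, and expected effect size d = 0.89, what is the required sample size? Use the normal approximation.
n = 10

Sample size formula (one-sample t-test, normal approximation):
n = ((z_α + z_β) / d)²

z_α = 1.645 (for α = 0.05, one-sided)
z_β = 1.080 (for power = 0.86)
d = 0.89

n = ((1.645 + 1.080) / 0.89)²
n = (3.062)²
n ≈ 9.38
Round up to the next whole number: n = 10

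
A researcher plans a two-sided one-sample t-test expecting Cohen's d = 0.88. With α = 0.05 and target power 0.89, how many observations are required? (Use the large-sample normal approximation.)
n = 14

Sample size formula (one-sample t-test, normal approximation):
n = ((z_{α/2} + z_β) / d)²

z_{α/2} = 1.960 (for α = 0.05, two-sided)
z_β = 1.227 (for power = 0.89)
d = 0.88

n = ((1.960 + 1.227) / 0.88)²
n = (3.622)²
n ≈ 13.12
Round up to the next whole number: n = 14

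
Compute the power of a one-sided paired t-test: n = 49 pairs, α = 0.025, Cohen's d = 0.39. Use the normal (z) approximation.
Power ≈ 0.78

Power calculation (paired t-test, normal approximation):
z_β = d · √n - z_α
z_β = 0.39 · √49 - 1.960
z_β = 0.39 · 7.000 - 1.960
z_β = 0.770

Power = Φ(z_β) = Φ(0.770) ≈ 0.779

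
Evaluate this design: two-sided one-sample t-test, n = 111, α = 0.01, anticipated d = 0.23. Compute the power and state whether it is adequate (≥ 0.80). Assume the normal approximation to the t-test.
Power ≈ 0.44; the study is underpowered (power < 0.80)

Power calculation (one-sample t-test, normal approximation):
z_β = d · √n - z_{α/2}
z_β = 0.23 · √111 - 2.576
z_β = 0.23 · 10.536 - 2.576
z_β = -0.153

Power = Φ(z_β) = Φ(-0.153) ≈ 0.439

Effect size d = 0.23 is small by Cohen's convention (0.2/0.5/0.8).

Threshold: power ≥ 0.80 is conventionally adequate.
Power ≈ 0.44 → the study is underpowered (power < 0.80).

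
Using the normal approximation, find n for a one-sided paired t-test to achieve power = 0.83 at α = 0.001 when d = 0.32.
n = 160 pairs

Sample size formula (paired t-test, normal approximation):
n = ((z_α + z_β) / d)²

z_α = 3.090 (for α = 0.001, one-sided)
z_β = 0.954 (for power = 0.83)
d = 0.32

n = ((3.090 + 0.954) / 0.32)²
n = (12.638)²
n ≈ 159.72
Round up to the next whole number: n = 160 pairs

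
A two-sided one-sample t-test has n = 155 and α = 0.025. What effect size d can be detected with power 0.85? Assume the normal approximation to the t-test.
d ≈ 0.26

Minimum detectable effect (one-sample t-test, normal approximation):
d = (z_{α/2} + z_β) / √n
d = (2.241 + 1.036) / √155
d = 3.278 / 12.450
d ≈ 0.26

By Cohen's convention (0.2 small / 0.5 medium / 0.8 large): small effect.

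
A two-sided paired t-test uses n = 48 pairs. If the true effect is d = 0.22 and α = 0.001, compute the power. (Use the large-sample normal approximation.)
Power ≈ 0.04

Power calculation (paired t-test, normal approximation):
z_β = d · √n - z_{α/2}
z_β = 0.22 · √48 - 3.291
z_β = 0.22 · 6.928 - 3.291
z_β = -1.766

Power = Φ(z_β) = Φ(-1.766) ≈ 0.039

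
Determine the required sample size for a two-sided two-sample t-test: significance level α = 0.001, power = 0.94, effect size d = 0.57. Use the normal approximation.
n = 145 per group

Sample size formula (two-sample t-test, normal approximation):
n = 2 · ((z_{α/2} + z_β) / d)²

z_{α/2} = 3.291 (for α = 0.001, two-sided)
z_β = 1.555 (for power = 0.94)
d = 0.57

n = 2 · ((3.291 + 1.555) / 0.57)²
n = 2 · (8.502)²
n ≈ 144.57
Round up to the next whole number: n = 145 per group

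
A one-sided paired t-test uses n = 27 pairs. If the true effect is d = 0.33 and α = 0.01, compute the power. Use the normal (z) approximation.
Power ≈ 0.27

Power calculation (paired t-test, normal approximation):
z_β = d · √n - z_α
z_β = 0.33 · √27 - 2.326
z_β = 0.33 · 5.196 - 2.326
z_β = -0.612

Power = Φ(z_β) = Φ(-0.612) ≈ 0.270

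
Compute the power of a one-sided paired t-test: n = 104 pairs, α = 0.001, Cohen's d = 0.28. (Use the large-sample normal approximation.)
Power ≈ 0.41

Power calculation (paired t-test, normal approximation):
z_β = d · √n - z_α
z_β = 0.28 · √104 - 3.090
z_β = 0.28 · 10.198 - 3.090
z_β = -0.235

Power = Φ(z_β) = Φ(-0.235) ≈ 0.407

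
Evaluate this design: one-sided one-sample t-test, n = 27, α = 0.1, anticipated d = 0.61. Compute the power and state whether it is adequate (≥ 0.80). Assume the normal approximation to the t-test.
Power ≈ 0.97; the study is adequately powered (power ≥ 0.80)

Power calculation (one-sample t-test, normal approximation):
z_β = d · √n - z_α
z_β = 0.61 · √27 - 1.282
z_β = 0.61 · 5.196 - 1.282
z_β = 1.888

Power = Φ(z_β) = Φ(1.888) ≈ 0.970

Effect size d = 0.61 is medium by Cohen's convention (0.2/0.5/0.8).

Threshold: power ≥ 0.80 is conventionally adequate.
Power ≈ 0.97 → the study is adequately powered (power ≥ 0.80).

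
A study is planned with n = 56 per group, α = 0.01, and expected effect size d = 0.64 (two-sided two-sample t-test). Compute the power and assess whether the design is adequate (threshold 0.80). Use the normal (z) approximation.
Power ≈ 0.79; the study is underpowered (power < 0.80)

Power calculation (two-sample t-test, normal approximation):
z_β = d · √(n/2) - z_{α/2}
z_β = 0.64 · √(56/2) - 2.576
z_β = 0.64 · 5.292 - 2.576
z_β = 0.811

Power = Φ(z_β) = Φ(0.811) ≈ 0.791

Effect size d = 0.64 is medium by Cohen's convention (0.2/0.5/0.8).

Threshold: power ≥ 0.80 is conventionally adequate.
Power ≈ 0.79 → the study is underpowered (power < 0.80).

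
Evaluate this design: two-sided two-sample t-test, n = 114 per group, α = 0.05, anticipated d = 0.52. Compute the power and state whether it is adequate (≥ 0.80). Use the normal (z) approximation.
Power ≈ 0.98; the study is adequately powered (power ≥ 0.80)

Power calculation (two-sample t-test, normal approximation):
z_β = d · √(n/2) - z_{α/2}
z_β = 0.52 · √(114/2) - 1.960
z_β = 0.52 · 7.550 - 1.960
z_β = 1.966

Power = Φ(z_β) = Φ(1.966) ≈ 0.975

Effect size d = 0.52 is medium by Cohen's convention (0.2/0.5/0.8).

Threshold: power ≥ 0.80 is conventionally adequate.
Power ≈ 0.98 → the study is adequately powered (power ≥ 0.80).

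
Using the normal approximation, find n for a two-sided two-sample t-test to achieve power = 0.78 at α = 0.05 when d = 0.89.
n = 19 per group

Sample size formula (two-sample t-test, normal approximation):
n = 2 · ((z_{α/2} + z_β) / d)²

z_{α/2} = 1.960 (for α = 0.05, two-sided)
z_β = 0.772 (for power = 0.78)
d = 0.89

n = 2 · ((1.960 + 0.772) / 0.89)²
n = 2 · (3.070)²
n ≈ 18.85
Round up to the next whole number: n = 19 per group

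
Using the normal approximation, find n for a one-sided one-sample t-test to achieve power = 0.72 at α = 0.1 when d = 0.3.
n = 39

Sample size formula (one-sample t-test, normal approximation):
n = ((z_α + z_β) / d)²

z_α = 1.282 (for α = 0.1, one-sided)
z_β = 0.583 (for power = 0.72)
d = 0.3

n = ((1.282 + 0.583) / 0.3)²
n = (6.217)²
n ≈ 38.65
Round up to the next whole number: n = 39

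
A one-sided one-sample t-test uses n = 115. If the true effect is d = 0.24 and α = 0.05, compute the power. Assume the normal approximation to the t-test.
Power ≈ 0.82

Power calculation (one-sample t-test, normal approximation):
z_β = d · √n - z_α
z_β = 0.24 · √115 - 1.645
z_β = 0.24 · 10.724 - 1.645
z_β = 0.929

Power = Φ(z_β) = Φ(0.929) ≈ 0.824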